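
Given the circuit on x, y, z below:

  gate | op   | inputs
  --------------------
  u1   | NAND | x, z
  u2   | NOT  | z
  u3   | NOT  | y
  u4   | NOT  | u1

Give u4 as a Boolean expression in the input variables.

u1 = x NAND z
u4 = NOT u1 = NOT (x NAND z)

NOT (x NAND z)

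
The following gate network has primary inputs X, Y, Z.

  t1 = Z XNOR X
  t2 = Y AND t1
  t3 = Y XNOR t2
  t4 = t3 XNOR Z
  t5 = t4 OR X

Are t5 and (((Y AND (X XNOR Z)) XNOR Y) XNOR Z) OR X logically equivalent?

t1 = Z XNOR X
t2 = Y AND t1 = Y AND (Z XNOR X)
t3 = Y XNOR t2 = Y XNOR (Y AND (Z XNOR X))
t4 = t3 XNOR Z = (Y XNOR (Y AND (Z XNOR X))) XNOR Z
t5 = t4 OR X = ((Y XNOR (Y AND (Z XNOR X))) XNOR Z) OR X
At X=0, Y=0, Z=0: circuit gives 0, formula gives 0.
At X=0, Y=0, Z=1: circuit gives 1, formula gives 1.
Agrees on all 8 inputs.

Yes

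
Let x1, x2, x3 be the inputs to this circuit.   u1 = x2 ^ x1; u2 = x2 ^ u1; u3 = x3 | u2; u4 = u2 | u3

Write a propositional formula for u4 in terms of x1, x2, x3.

u1 = x2 ^ x1
u2 = x2 ^ u1 = x2 ^ (x2 ^ x1)
u3 = x3 | u2 = x3 | (x2 ^ (x2 ^ x1))
u4 = u2 | u3 = (x2 ^ (x2 ^ x1)) | (x3 | (x2 ^ (x2 ^ x1)))

(x2 ^ (x2 ^ x1)) | (x3 | (x2 ^ (x2 ^ x1)))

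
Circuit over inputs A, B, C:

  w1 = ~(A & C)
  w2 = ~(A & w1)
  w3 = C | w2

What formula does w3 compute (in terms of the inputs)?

C | (~(A & (~(A & C))))

w1 = ~(A & C)
w2 = ~(A & w1) = ~(A & (~(A & C)))
w3 = C | w2 = C | (~(A & (~(A & C))))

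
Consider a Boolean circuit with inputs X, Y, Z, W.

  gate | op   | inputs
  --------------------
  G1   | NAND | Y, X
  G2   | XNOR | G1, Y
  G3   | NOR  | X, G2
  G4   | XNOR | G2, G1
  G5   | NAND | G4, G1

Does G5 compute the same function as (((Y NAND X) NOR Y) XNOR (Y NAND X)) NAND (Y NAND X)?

G1 = Y NAND X
G2 = G1 XNOR Y = (Y NAND X) XNOR Y
G4 = G2 XNOR G1 = ((Y NAND X) XNOR Y) XNOR (Y NAND X)
G5 = G4 NAND G1 = (((Y NAND X) XNOR Y) XNOR (Y NAND X)) NAND (Y NAND X)
At X=0, Y=1, Z=0, W=0: circuit gives 0, formula gives 1.

No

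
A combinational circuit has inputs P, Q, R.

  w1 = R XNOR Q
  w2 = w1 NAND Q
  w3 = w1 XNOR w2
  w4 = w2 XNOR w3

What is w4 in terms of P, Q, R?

((R XNOR Q) NAND Q) XNOR ((R XNOR Q) XNOR ((R XNOR Q) NAND Q))

w1 = R XNOR Q
w2 = w1 NAND Q = (R XNOR Q) NAND Q
w3 = w1 XNOR w2 = (R XNOR Q) XNOR ((R XNOR Q) NAND Q)
w4 = w2 XNOR w3 = ((R XNOR Q) NAND Q) XNOR ((R XNOR Q) XNOR ((R XNOR Q) NAND Q))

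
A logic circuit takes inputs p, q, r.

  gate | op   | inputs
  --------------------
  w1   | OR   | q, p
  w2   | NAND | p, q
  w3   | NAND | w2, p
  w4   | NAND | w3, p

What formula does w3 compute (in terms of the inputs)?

(p NAND q) NAND p

w2 = p NAND q
w3 = w2 NAND p = (p NAND q) NAND p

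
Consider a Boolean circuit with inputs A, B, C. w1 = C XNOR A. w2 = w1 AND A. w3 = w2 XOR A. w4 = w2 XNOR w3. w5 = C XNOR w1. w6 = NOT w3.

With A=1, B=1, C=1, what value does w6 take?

w1 = 1 XNOR 1 = 1
w2 = 1 AND 1 = 1
w3 = 1 XOR 1 = 0
w6 = NOT 0 = 1

1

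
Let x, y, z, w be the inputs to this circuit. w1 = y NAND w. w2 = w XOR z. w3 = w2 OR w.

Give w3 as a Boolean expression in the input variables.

w2 = w XOR z
w3 = w2 OR w = (w XOR z) OR w

(w XOR z) OR w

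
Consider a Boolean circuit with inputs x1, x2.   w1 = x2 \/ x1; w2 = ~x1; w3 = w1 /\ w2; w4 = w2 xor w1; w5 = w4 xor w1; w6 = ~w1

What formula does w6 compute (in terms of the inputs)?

w1 = x2 \/ x1
w6 = ~w1 = ~(x2 \/ x1)

~(x2 \/ x1)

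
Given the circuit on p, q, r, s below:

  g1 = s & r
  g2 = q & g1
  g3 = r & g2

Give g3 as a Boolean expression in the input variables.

r & (q & (s & r))

g1 = s & r
g2 = q & g1 = q & (s & r)
g3 = r & g2 = r & (q & (s & r))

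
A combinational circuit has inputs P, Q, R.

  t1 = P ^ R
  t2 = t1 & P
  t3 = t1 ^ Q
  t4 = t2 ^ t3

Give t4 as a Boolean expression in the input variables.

t1 = P ^ R
t2 = t1 & P = (P ^ R) & P
t3 = t1 ^ Q = (P ^ R) ^ Q
t4 = t2 ^ t3 = ((P ^ R) & P) ^ ((P ^ R) ^ Q)

((P ^ R) & P) ^ ((P ^ R) ^ Q)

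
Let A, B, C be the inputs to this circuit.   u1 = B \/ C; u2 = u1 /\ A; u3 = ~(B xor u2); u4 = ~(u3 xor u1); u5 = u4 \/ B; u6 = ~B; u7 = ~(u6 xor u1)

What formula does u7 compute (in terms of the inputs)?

u1 = B \/ C
u6 = ~B
u7 = ~(u6 xor u1) = ~(~B xor (B \/ C))

~(~B xor (B \/ C))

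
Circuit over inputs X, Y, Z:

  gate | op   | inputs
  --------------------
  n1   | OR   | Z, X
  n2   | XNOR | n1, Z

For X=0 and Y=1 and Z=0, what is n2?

1

n1 = 0 OR 0 = 0
n2 = 0 XNOR 0 = 1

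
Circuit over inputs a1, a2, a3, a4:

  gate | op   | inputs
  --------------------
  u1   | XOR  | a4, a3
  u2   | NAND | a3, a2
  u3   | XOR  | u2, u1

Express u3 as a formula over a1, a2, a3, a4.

(a3 NAND a2) XOR (a4 XOR a3)

u1 = a4 XOR a3
u2 = a3 NAND a2
u3 = u2 XOR u1 = (a3 NAND a2) XOR (a4 XOR a3)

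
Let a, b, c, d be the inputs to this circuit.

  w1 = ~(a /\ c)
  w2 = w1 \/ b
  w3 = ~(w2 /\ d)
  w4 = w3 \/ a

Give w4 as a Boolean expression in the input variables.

(~(((~(a /\ c)) \/ b) /\ d)) \/ a

w1 = ~(a /\ c)
w2 = w1 \/ b = (~(a /\ c)) \/ b
w3 = ~(w2 /\ d) = ~(((~(a /\ c)) \/ b) /\ d)
w4 = w3 \/ a = (~(((~(a /\ c)) \/ b) /\ d)) \/ a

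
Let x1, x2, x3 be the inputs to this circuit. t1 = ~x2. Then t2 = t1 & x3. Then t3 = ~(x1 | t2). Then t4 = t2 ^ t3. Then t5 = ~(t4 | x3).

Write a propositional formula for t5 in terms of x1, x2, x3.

~(((~x2 & x3) ^ (~(x1 | (~x2 & x3)))) | x3)

t1 = ~x2
t2 = t1 & x3 = ~x2 & x3
t3 = ~(x1 | t2) = ~(x1 | (~x2 & x3))
t4 = t2 ^ t3 = (~x2 & x3) ^ (~(x1 | (~x2 & x3)))
t5 = ~(t4 | x3) = ~(((~x2 & x3) ^ (~(x1 | (~x2 & x3)))) | x3)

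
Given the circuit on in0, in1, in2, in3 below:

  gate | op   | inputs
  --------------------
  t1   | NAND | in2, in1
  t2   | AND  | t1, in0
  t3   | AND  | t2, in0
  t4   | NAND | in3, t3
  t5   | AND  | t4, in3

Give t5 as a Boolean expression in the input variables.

(in3 NAND (((in2 NAND in1) AND in0) AND in0)) AND in3

t1 = in2 NAND in1
t2 = t1 AND in0 = (in2 NAND in1) AND in0
t3 = t2 AND in0 = ((in2 NAND in1) AND in0) AND in0
t4 = in3 NAND t3 = in3 NAND (((in2 NAND in1) AND in0) AND in0)
t5 = t4 AND in3 = (in3 NAND (((in2 NAND in1) AND in0) AND in0)) AND in3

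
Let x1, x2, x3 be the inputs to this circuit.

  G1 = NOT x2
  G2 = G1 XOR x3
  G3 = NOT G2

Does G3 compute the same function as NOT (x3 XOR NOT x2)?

G1 = NOT x2
G2 = G1 XOR x3 = NOT x2 XOR x3
G3 = NOT G2 = NOT (NOT x2 XOR x3)
At x1=0, x2=0, x3=0: circuit gives 0, formula gives 0.
At x1=0, x2=0, x3=1: circuit gives 1, formula gives 1.
Agrees on all 8 inputs.

Yes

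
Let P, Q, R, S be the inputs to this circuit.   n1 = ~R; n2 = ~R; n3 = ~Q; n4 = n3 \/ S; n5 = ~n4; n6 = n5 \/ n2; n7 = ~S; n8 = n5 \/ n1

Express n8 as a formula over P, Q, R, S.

n1 = ~R
n3 = ~Q
n4 = n3 \/ S = ~Q \/ S
n5 = ~n4 = ~(~Q \/ S)
n8 = n5 \/ n1 = ~(~Q \/ S) \/ ~R

~(~Q \/ S) \/ ~R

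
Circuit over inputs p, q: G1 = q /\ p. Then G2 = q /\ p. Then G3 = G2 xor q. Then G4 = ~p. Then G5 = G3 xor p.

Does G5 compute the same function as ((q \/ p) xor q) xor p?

G2 = q /\ p
G3 = G2 xor q = (q /\ p) xor q
G5 = G3 xor p = ((q /\ p) xor q) xor p
At p=0, q=1: circuit gives 1, formula gives 0.

No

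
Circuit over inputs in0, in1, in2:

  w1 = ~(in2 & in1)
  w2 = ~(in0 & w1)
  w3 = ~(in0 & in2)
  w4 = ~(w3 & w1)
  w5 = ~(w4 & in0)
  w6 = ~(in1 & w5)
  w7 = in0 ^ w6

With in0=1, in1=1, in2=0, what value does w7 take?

1

w1 = ~(0 & 1) = 1
w3 = ~(1 & 0) = 1
w4 = ~(1 & 1) = 0
w5 = ~(0 & 1) = 1
w6 = ~(1 & 1) = 0
w7 = 1 ^ 0 = 1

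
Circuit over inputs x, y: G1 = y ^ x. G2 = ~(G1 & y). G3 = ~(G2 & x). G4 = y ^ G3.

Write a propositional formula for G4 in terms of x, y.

y ^ (~((~((y ^ x) & y)) & x))

G1 = y ^ x
G2 = ~(G1 & y) = ~((y ^ x) & y)
G3 = ~(G2 & x) = ~((~((y ^ x) & y)) & x)
G4 = y ^ G3 = y ^ (~((~((y ^ x) & y)) & x))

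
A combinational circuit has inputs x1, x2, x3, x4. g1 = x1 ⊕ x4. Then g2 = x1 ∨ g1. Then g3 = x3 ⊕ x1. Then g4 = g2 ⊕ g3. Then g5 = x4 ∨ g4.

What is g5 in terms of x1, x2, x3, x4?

x4 ∨ ((x1 ∨ (x1 ⊕ x4)) ⊕ (x3 ⊕ x1))

g1 = x1 ⊕ x4
g2 = x1 ∨ g1 = x1 ∨ (x1 ⊕ x4)
g3 = x3 ⊕ x1
g4 = g2 ⊕ g3 = (x1 ∨ (x1 ⊕ x4)) ⊕ (x3 ⊕ x1)
g5 = x4 ∨ g4 = x4 ∨ ((x1 ∨ (x1 ⊕ x4)) ⊕ (x3 ⊕ x1))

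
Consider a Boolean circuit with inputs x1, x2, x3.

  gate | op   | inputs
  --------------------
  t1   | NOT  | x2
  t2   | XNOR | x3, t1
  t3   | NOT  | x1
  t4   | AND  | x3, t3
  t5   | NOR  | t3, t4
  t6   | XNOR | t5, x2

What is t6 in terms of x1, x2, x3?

(NOT x1 NOR (x3 AND NOT x1)) XNOR x2

t3 = NOT x1
t4 = x3 AND t3 = x3 AND NOT x1
t5 = t3 NOR t4 = NOT x1 NOR (x3 AND NOT x1)
t6 = t5 XNOR x2 = (NOT x1 NOR (x3 AND NOT x1)) XNOR x2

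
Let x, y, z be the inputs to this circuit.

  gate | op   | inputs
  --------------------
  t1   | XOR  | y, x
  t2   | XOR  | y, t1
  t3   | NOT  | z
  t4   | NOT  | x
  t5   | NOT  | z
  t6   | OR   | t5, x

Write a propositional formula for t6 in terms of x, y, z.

NOT z OR x

t5 = NOT z
t6 = t5 OR x = NOT z OR x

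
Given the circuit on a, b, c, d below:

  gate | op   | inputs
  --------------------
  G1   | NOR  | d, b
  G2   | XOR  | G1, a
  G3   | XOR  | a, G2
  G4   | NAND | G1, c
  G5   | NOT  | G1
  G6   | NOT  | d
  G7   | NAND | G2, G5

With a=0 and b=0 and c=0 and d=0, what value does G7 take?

G1 = 0 NOR 0 = 1
G2 = 1 XOR 0 = 1
G5 = NOT 1 = 0
G7 = 1 NAND 0 = 1

1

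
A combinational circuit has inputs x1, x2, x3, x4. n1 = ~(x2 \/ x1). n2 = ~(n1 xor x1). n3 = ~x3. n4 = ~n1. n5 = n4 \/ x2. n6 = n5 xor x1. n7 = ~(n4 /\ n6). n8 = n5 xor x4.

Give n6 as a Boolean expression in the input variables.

n1 = ~(x2 \/ x1)
n4 = ~n1 = ~(~(x2 \/ x1))
n5 = n4 \/ x2 = ~(~(x2 \/ x1)) \/ x2
n6 = n5 xor x1 = (~(~(x2 \/ x1)) \/ x2) xor x1

(~(~(x2 \/ x1)) \/ x2) xor x1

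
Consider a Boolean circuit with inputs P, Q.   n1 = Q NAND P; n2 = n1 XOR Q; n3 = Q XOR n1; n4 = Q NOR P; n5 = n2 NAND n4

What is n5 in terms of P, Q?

((Q NAND P) XOR Q) NAND (Q NOR P)

n1 = Q NAND P
n2 = n1 XOR Q = (Q NAND P) XOR Q
n4 = Q NOR P
n5 = n2 NAND n4 = ((Q NAND P) XOR Q) NAND (Q NOR P)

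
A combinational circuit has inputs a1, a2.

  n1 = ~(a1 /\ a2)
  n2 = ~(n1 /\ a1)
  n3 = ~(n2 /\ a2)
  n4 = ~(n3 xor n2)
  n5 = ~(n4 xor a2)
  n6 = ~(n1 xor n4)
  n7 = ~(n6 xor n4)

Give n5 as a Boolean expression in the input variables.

~((~((~((~((~(a1 /\ a2)) /\ a1)) /\ a2)) xor (~((~(a1 /\ a2)) /\ a1)))) xor a2)

n1 = ~(a1 /\ a2)
n2 = ~(n1 /\ a1) = ~((~(a1 /\ a2)) /\ a1)
n3 = ~(n2 /\ a2) = ~((~((~(a1 /\ a2)) /\ a1)) /\ a2)
n4 = ~(n3 xor n2) = ~((~((~((~(a1 /\ a2)) /\ a1)) /\ a2)) xor (~((~(a1 /\ a2)) /\ a1)))
n5 = ~(n4 xor a2) = ~((~((~((~((~(a1 /\ a2)) /\ a1)) /\ a2)) xor (~((~(a1 /\ a2)) /\ a1)))) xor a2)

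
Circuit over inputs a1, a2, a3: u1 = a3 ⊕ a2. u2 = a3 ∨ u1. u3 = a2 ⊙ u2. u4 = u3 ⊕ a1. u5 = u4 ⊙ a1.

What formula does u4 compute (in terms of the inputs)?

(a2 ⊙ (a3 ∨ (a3 ⊕ a2))) ⊕ a1

u1 = a3 ⊕ a2
u2 = a3 ∨ u1 = a3 ∨ (a3 ⊕ a2)
u3 = a2 ⊙ u2 = a2 ⊙ (a3 ∨ (a3 ⊕ a2))
u4 = u3 ⊕ a1 = (a2 ⊙ (a3 ∨ (a3 ⊕ a2))) ⊕ a1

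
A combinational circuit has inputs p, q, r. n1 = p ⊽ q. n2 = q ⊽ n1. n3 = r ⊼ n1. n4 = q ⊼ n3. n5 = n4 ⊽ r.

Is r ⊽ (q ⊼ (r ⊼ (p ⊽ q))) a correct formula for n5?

n1 = p ⊽ q
n3 = r ⊼ n1 = r ⊼ (p ⊽ q)
n4 = q ⊼ n3 = q ⊼ (r ⊼ (p ⊽ q))
n5 = n4 ⊽ r = (q ⊼ (r ⊼ (p ⊽ q))) ⊽ r
At p=0, q=0, r=0: circuit gives 0, formula gives 0.
At p=0, q=1, r=0: circuit gives 1, formula gives 1.
Agrees on all 8 inputs.

Yes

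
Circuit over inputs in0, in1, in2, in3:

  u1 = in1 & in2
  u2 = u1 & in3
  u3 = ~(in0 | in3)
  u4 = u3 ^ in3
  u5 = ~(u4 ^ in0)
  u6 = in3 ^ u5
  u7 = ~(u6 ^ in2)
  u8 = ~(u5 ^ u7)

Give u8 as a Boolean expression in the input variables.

u3 = ~(in0 | in3)
u4 = u3 ^ in3 = (~(in0 | in3)) ^ in3
u5 = ~(u4 ^ in0) = ~(((~(in0 | in3)) ^ in3) ^ in0)
u6 = in3 ^ u5 = in3 ^ (~(((~(in0 | in3)) ^ in3) ^ in0))
u7 = ~(u6 ^ in2) = ~((in3 ^ (~(((~(in0 | in3)) ^ in3) ^ in0))) ^ in2)
u8 = ~(u5 ^ u7) = ~((~(((~(in0 | in3)) ^ in3) ^ in0)) ^ (~((in3 ^ (~(((~(in0 | in3)) ^ in3) ^ in0))) ^ in2)))

~((~(((~(in0 | in3)) ^ in3) ^ in0)) ^ (~((in3 ^ (~(((~(in0 | in3)) ^ in3) ^ in0))) ^ in2)))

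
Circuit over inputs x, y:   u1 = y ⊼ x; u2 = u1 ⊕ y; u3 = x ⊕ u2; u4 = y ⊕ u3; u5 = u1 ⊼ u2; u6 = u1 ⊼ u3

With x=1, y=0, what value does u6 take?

u1 = 0 ⊼ 1 = 1
u2 = 1 ⊕ 0 = 1
u3 = 1 ⊕ 1 = 0
u6 = 1 ⊼ 0 = 1

1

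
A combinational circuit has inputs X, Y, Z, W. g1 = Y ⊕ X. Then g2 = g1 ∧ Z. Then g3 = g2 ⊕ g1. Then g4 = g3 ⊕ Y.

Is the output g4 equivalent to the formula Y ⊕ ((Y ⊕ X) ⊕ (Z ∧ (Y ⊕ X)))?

Yes

g1 = Y ⊕ X
g2 = g1 ∧ Z = (Y ⊕ X) ∧ Z
g3 = g2 ⊕ g1 = ((Y ⊕ X) ∧ Z) ⊕ (Y ⊕ X)
g4 = g3 ⊕ Y = (((Y ⊕ X) ∧ Z) ⊕ (Y ⊕ X)) ⊕ Y
At X=0, Y=0, Z=0, W=0: circuit gives 0, formula gives 0.
At X=0, Y=1, Z=1, W=0: circuit gives 1, formula gives 1.
Agrees on all 16 inputs.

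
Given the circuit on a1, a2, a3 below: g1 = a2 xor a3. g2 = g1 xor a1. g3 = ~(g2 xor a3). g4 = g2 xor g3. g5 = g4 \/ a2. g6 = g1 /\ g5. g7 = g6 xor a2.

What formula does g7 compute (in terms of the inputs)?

((a2 xor a3) /\ ((((a2 xor a3) xor a1) xor (~(((a2 xor a3) xor a1) xor a3))) \/ a2)) xor a2

g1 = a2 xor a3
g2 = g1 xor a1 = (a2 xor a3) xor a1
g3 = ~(g2 xor a3) = ~(((a2 xor a3) xor a1) xor a3)
g4 = g2 xor g3 = ((a2 xor a3) xor a1) xor (~(((a2 xor a3) xor a1) xor a3))
g5 = g4 \/ a2 = (((a2 xor a3) xor a1) xor (~(((a2 xor a3) xor a1) xor a3))) \/ a2
g6 = g1 /\ g5 = (a2 xor a3) /\ ((((a2 xor a3) xor a1) xor (~(((a2 xor a3) xor a1) xor a3))) \/ a2)
g7 = g6 xor a2 = ((a2 xor a3) /\ ((((a2 xor a3) xor a1) xor (~(((a2 xor a3) xor a1) xor a3))) \/ a2)) xor a2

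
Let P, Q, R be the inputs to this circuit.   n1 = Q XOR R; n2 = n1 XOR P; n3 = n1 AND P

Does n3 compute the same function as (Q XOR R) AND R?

No

n1 = Q XOR R
n3 = n1 AND P = (Q XOR R) AND P
At P=0, Q=0, R=1: circuit gives 0, formula gives 1.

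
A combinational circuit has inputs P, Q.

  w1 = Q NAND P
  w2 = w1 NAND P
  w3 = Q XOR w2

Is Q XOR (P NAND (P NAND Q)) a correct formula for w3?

w1 = Q NAND P
w2 = w1 NAND P = (Q NAND P) NAND P
w3 = Q XOR w2 = Q XOR ((Q NAND P) NAND P)
At P=0, Q=1: circuit gives 0, formula gives 0.
At P=0, Q=0: circuit gives 1, formula gives 1.
Agrees on all 4 inputs.

Yes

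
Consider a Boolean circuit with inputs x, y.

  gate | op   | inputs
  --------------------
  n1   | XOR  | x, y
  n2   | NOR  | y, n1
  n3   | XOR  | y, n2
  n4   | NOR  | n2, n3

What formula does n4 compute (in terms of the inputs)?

n1 = x XOR y
n2 = y NOR n1 = y NOR (x XOR y)
n3 = y XOR n2 = y XOR (y NOR (x XOR y))
n4 = n2 NOR n3 = (y NOR (x XOR y)) NOR (y XOR (y NOR (x XOR y)))

(y NOR (x XOR y)) NOR (y XOR (y NOR (x XOR y)))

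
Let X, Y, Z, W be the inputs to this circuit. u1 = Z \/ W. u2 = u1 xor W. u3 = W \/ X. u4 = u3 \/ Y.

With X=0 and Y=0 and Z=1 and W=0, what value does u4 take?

u3 = 0 \/ 0 = 0
u4 = 0 \/ 0 = 0

0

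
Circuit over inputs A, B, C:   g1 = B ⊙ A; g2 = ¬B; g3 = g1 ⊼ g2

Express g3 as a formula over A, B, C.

g1 = B ⊙ A
g2 = ¬B
g3 = g1 ⊼ g2 = (B ⊙ A) ⊼ ¬B

(B ⊙ A) ⊼ ¬B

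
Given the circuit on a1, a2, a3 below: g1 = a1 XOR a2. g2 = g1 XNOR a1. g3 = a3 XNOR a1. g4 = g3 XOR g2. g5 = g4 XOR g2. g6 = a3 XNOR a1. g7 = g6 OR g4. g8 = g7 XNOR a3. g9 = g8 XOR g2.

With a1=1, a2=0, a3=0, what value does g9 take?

1

g1 = 1 XOR 0 = 1
g2 = 1 XNOR 1 = 1
g3 = 0 XNOR 1 = 0
g4 = 0 XOR 1 = 1
g6 = 0 XNOR 1 = 0
g7 = 0 OR 1 = 1
g8 = 1 XNOR 0 = 0
g9 = 0 XOR 1 = 1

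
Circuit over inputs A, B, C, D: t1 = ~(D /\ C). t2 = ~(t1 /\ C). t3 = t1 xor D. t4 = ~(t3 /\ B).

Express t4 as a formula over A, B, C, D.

~(((~(D /\ C)) xor D) /\ B)

t1 = ~(D /\ C)
t3 = t1 xor D = (~(D /\ C)) xor D
t4 = ~(t3 /\ B) = ~(((~(D /\ C)) xor D) /\ B)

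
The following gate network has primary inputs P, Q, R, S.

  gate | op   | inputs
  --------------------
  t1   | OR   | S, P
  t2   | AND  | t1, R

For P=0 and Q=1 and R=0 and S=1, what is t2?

t1 = 1 OR 0 = 1
t2 = 1 AND 0 = 0

0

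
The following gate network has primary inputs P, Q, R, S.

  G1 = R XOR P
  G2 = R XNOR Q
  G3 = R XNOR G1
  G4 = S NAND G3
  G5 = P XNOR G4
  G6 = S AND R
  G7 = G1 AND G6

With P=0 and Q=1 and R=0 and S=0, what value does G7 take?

0

G1 = 0 XOR 0 = 0
G6 = 0 AND 0 = 0
G7 = 0 AND 0 = 0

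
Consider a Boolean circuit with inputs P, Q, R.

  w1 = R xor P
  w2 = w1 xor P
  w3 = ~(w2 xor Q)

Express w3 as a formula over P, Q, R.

w1 = R xor P
w2 = w1 xor P = (R xor P) xor P
w3 = ~(w2 xor Q) = ~(((R xor P) xor P) xor Q)

~(((R xor P) xor P) xor Q)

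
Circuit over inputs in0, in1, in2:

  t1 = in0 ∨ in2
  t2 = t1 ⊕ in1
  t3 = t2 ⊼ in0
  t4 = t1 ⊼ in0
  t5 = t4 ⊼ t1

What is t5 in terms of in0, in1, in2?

t1 = in0 ∨ in2
t4 = t1 ⊼ in0 = (in0 ∨ in2) ⊼ in0
t5 = t4 ⊼ t1 = ((in0 ∨ in2) ⊼ in0) ⊼ (in0 ∨ in2)

((in0 ∨ in2) ⊼ in0) ⊼ (in0 ∨ in2)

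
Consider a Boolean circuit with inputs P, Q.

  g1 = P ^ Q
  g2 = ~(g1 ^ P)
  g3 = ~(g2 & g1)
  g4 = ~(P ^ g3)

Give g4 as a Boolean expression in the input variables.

g1 = P ^ Q
g2 = ~(g1 ^ P) = ~((P ^ Q) ^ P)
g3 = ~(g2 & g1) = ~((~((P ^ Q) ^ P)) & (P ^ Q))
g4 = ~(P ^ g3) = ~(P ^ (~((~((P ^ Q) ^ P)) & (P ^ Q))))

~(P ^ (~((~((P ^ Q) ^ P)) & (P ^ Q))))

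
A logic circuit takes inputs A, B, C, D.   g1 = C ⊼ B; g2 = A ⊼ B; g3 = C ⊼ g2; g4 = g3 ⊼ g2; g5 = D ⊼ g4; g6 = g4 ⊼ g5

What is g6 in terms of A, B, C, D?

g2 = A ⊼ B
g3 = C ⊼ g2 = C ⊼ (A ⊼ B)
g4 = g3 ⊼ g2 = (C ⊼ (A ⊼ B)) ⊼ (A ⊼ B)
g5 = D ⊼ g4 = D ⊼ ((C ⊼ (A ⊼ B)) ⊼ (A ⊼ B))
g6 = g4 ⊼ g5 = ((C ⊼ (A ⊼ B)) ⊼ (A ⊼ B)) ⊼ (D ⊼ ((C ⊼ (A ⊼ B)) ⊼ (A ⊼ B)))

((C ⊼ (A ⊼ B)) ⊼ (A ⊼ B)) ⊼ (D ⊼ ((C ⊼ (A ⊼ B)) ⊼ (A ⊼ B)))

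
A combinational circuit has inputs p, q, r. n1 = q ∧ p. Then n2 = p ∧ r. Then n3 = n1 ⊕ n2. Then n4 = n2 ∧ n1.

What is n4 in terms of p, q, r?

n1 = q ∧ p
n2 = p ∧ r
n4 = n2 ∧ n1 = (p ∧ r) ∧ (q ∧ p)

(p ∧ r) ∧ (q ∧ p)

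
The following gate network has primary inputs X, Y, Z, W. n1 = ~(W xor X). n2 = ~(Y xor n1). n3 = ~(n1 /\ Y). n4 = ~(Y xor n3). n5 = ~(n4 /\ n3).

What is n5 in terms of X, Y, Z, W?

~((~(Y xor (~((~(W xor X)) /\ Y)))) /\ (~((~(W xor X)) /\ Y)))

n1 = ~(W xor X)
n3 = ~(n1 /\ Y) = ~((~(W xor X)) /\ Y)
n4 = ~(Y xor n3) = ~(Y xor (~((~(W xor X)) /\ Y)))
n5 = ~(n4 /\ n3) = ~((~(Y xor (~((~(W xor X)) /\ Y)))) /\ (~((~(W xor X)) /\ Y)))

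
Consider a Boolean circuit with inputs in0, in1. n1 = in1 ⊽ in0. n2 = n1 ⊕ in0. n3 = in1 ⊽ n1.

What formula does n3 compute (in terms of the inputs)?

n1 = in1 ⊽ in0
n3 = in1 ⊽ n1 = in1 ⊽ (in1 ⊽ in0)

in1 ⊽ (in1 ⊽ in0)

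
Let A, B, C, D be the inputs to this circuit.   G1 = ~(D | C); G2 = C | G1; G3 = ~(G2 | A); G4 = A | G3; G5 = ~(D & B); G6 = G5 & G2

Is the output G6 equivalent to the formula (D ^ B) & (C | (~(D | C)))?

No

G1 = ~(D | C)
G2 = C | G1 = C | (~(D | C))
G5 = ~(D & B)
G6 = G5 & G2 = (~(D & B)) & (C | (~(D | C)))
At A=0, B=0, C=0, D=0: circuit gives 1, formula gives 0.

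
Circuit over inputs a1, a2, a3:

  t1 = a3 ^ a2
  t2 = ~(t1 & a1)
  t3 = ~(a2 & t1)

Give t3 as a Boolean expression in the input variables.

t1 = a3 ^ a2
t3 = ~(a2 & t1) = ~(a2 & (a3 ^ a2))

~(a2 & (a3 ^ a2))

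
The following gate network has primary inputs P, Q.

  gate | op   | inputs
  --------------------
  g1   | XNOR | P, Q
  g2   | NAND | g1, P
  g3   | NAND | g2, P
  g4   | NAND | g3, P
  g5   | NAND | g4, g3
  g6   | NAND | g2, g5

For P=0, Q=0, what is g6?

1

g1 = 0 XNOR 0 = 1
g2 = 1 NAND 0 = 1
g3 = 1 NAND 0 = 1
g4 = 1 NAND 0 = 1
g5 = 1 NAND 1 = 0
g6 = 1 NAND 0 = 1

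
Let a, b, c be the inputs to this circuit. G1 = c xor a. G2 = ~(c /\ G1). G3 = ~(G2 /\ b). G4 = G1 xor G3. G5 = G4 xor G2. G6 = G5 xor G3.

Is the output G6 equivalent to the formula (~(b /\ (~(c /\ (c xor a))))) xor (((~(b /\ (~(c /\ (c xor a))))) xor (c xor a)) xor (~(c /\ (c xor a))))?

Yes

G1 = c xor a
G2 = ~(c /\ G1) = ~(c /\ (c xor a))
G3 = ~(G2 /\ b) = ~((~(c /\ (c xor a))) /\ b)
G4 = G1 xor G3 = (c xor a) xor (~((~(c /\ (c xor a))) /\ b))
G5 = G4 xor G2 = ((c xor a) xor (~((~(c /\ (c xor a))) /\ b))) xor (~(c /\ (c xor a)))
G6 = G5 xor G3 = (((c xor a) xor (~((~(c /\ (c xor a))) /\ b))) xor (~(c /\ (c xor a)))) xor (~((~(c /\ (c xor a))) /\ b))
At a=1, b=0, c=0: circuit gives 0, formula gives 0.
At a=0, b=0, c=0: circuit gives 1, formula gives 1.
Agrees on all 8 inputs.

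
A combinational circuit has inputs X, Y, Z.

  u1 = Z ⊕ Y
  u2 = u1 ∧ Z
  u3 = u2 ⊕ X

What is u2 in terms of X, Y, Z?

(Z ⊕ Y) ∧ Z

u1 = Z ⊕ Y
u2 = u1 ∧ Z = (Z ⊕ Y) ∧ Z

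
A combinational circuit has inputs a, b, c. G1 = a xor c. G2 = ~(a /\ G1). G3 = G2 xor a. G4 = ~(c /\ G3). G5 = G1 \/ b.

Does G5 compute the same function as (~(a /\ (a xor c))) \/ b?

No

G1 = a xor c
G5 = G1 \/ b = (a xor c) \/ b
At a=0, b=0, c=0: circuit gives 0, formula gives 1.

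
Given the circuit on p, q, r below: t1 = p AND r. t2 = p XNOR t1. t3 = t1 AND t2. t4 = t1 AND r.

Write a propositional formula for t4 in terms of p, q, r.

(p AND r) AND r

t1 = p AND r
t4 = t1 AND r = (p AND r) AND r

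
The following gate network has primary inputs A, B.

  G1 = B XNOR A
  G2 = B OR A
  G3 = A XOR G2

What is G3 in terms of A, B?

A XOR (B OR A)

G2 = B OR A
G3 = A XOR G2 = A XOR (B OR A)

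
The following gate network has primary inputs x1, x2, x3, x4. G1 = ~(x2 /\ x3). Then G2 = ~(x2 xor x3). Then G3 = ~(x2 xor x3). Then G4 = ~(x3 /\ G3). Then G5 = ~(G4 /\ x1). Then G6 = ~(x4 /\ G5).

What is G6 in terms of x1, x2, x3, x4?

G3 = ~(x2 xor x3)
G4 = ~(x3 /\ G3) = ~(x3 /\ (~(x2 xor x3)))
G5 = ~(G4 /\ x1) = ~((~(x3 /\ (~(x2 xor x3)))) /\ x1)
G6 = ~(x4 /\ G5) = ~(x4 /\ (~((~(x3 /\ (~(x2 xor x3)))) /\ x1)))

~(x4 /\ (~((~(x3 /\ (~(x2 xor x3)))) /\ x1)))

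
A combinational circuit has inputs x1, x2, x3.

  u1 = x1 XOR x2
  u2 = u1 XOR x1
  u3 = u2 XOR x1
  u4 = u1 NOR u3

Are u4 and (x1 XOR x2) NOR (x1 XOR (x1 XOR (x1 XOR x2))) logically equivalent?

Yes

u1 = x1 XOR x2
u2 = u1 XOR x1 = (x1 XOR x2) XOR x1
u3 = u2 XOR x1 = ((x1 XOR x2) XOR x1) XOR x1
u4 = u1 NOR u3 = (x1 XOR x2) NOR (((x1 XOR x2) XOR x1) XOR x1)
At x1=0, x2=1, x3=0: circuit gives 0, formula gives 0.
At x1=0, x2=0, x3=0: circuit gives 1, formula gives 1.
Agrees on all 8 inputs.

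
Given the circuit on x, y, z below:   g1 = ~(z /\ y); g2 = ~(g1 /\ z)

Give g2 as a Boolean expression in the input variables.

~((~(z /\ y)) /\ z)

g1 = ~(z /\ y)
g2 = ~(g1 /\ z) = ~((~(z /\ y)) /\ z)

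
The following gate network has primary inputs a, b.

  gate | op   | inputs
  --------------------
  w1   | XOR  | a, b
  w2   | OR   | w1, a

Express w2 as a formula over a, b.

w1 = a XOR b
w2 = w1 OR a = (a XOR b) OR a

(a XOR b) OR a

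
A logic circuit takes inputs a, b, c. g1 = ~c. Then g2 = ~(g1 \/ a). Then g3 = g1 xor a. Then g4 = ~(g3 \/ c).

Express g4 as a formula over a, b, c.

g1 = ~c
g3 = g1 xor a = ~c xor a
g4 = ~(g3 \/ c) = ~((~c xor a) \/ c)

~((~c xor a) \/ c)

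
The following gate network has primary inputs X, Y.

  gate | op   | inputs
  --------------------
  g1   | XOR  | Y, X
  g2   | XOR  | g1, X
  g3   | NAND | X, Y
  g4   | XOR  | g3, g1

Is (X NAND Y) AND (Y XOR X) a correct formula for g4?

g1 = Y XOR X
g3 = X NAND Y
g4 = g3 XOR g1 = (X NAND Y) XOR (Y XOR X)
At X=0, Y=0: circuit gives 1, formula gives 0.

No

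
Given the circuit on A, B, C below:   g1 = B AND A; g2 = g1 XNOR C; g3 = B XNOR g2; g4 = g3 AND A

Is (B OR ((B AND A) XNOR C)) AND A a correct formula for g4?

No

g1 = B AND A
g2 = g1 XNOR C = (B AND A) XNOR C
g3 = B XNOR g2 = B XNOR ((B AND A) XNOR C)
g4 = g3 AND A = (B XNOR ((B AND A) XNOR C)) AND A
At A=1, B=0, C=0: circuit gives 0, formula gives 1.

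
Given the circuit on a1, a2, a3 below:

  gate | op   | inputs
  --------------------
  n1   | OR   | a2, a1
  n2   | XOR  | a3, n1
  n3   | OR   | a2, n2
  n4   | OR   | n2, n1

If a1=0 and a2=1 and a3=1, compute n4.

n1 = 1 OR 0 = 1
n2 = 1 XOR 1 = 0
n4 = 0 OR 1 = 1

1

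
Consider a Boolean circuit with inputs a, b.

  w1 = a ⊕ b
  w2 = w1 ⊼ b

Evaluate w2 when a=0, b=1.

w1 = 0 ⊕ 1 = 1
w2 = 1 ⊼ 1 = 0

0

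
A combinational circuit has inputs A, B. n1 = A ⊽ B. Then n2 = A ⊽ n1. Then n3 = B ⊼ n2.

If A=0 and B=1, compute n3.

0

n1 = 0 ⊽ 1 = 0
n2 = 0 ⊽ 0 = 1
n3 = 1 ⊼ 1 = 0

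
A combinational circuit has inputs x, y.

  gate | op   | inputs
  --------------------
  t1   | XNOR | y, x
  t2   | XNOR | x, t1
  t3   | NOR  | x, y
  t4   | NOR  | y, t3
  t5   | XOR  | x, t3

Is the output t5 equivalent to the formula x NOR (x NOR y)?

t3 = x NOR y
t5 = x XOR t3 = x XOR (x NOR y)
At x=0, y=0: circuit gives 1, formula gives 0.

No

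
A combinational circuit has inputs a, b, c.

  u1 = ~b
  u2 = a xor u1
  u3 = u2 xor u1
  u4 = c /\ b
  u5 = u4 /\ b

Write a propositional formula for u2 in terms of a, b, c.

u1 = ~b
u2 = a xor u1 = a xor ~b

a xor ~b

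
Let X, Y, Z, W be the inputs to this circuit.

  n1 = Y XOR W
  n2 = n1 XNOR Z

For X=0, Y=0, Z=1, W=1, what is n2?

n1 = 0 XOR 1 = 1
n2 = 1 XNOR 1 = 1

1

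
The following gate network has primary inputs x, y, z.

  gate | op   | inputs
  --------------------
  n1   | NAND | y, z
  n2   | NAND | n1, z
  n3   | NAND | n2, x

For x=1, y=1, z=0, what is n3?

0

n1 = 1 NAND 0 = 1
n2 = 1 NAND 0 = 1
n3 = 1 NAND 1 = 0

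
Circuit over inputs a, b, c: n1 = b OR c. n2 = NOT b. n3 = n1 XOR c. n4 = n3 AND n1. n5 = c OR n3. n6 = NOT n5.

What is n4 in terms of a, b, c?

((b OR c) XOR c) AND (b OR c)

n1 = b OR c
n3 = n1 XOR c = (b OR c) XOR c
n4 = n3 AND n1 = ((b OR c) XOR c) AND (b OR c)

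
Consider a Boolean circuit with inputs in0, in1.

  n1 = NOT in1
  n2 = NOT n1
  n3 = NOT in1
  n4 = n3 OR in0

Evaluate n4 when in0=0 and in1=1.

n3 = NOT 1 = 0
n4 = 0 OR 0 = 0

0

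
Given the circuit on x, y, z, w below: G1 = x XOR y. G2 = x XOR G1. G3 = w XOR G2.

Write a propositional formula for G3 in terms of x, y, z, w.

w XOR (x XOR (x XOR y))

G1 = x XOR y
G2 = x XOR G1 = x XOR (x XOR y)
G3 = w XOR G2 = w XOR (x XOR (x XOR y))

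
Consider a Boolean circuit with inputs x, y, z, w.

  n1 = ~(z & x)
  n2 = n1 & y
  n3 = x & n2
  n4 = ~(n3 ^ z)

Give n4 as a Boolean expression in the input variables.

n1 = ~(z & x)
n2 = n1 & y = (~(z & x)) & y
n3 = x & n2 = x & ((~(z & x)) & y)
n4 = ~(n3 ^ z) = ~((x & ((~(z & x)) & y)) ^ z)

~((x & ((~(z & x)) & y)) ^ z)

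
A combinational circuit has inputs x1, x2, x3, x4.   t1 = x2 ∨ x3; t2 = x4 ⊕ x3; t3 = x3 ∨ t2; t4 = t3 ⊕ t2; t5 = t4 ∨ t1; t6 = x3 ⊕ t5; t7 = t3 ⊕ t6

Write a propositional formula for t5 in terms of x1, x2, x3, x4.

((x3 ∨ (x4 ⊕ x3)) ⊕ (x4 ⊕ x3)) ∨ (x2 ∨ x3)

t1 = x2 ∨ x3
t2 = x4 ⊕ x3
t3 = x3 ∨ t2 = x3 ∨ (x4 ⊕ x3)
t4 = t3 ⊕ t2 = (x3 ∨ (x4 ⊕ x3)) ⊕ (x4 ⊕ x3)
t5 = t4 ∨ t1 = ((x3 ∨ (x4 ⊕ x3)) ⊕ (x4 ⊕ x3)) ∨ (x2 ∨ x3)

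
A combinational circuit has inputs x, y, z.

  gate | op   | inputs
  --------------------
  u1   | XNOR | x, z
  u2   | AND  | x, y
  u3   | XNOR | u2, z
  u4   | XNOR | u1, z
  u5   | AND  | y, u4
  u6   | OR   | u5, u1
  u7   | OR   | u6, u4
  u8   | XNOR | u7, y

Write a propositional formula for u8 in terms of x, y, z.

(((y AND ((x XNOR z) XNOR z)) OR (x XNOR z)) OR ((x XNOR z) XNOR z)) XNOR y

u1 = x XNOR z
u4 = u1 XNOR z = (x XNOR z) XNOR z
u5 = y AND u4 = y AND ((x XNOR z) XNOR z)
u6 = u5 OR u1 = (y AND ((x XNOR z) XNOR z)) OR (x XNOR z)
u7 = u6 OR u4 = ((y AND ((x XNOR z) XNOR z)) OR (x XNOR z)) OR ((x XNOR z) XNOR z)
u8 = u7 XNOR y = (((y AND ((x XNOR z) XNOR z)) OR (x XNOR z)) OR ((x XNOR z) XNOR z)) XNOR y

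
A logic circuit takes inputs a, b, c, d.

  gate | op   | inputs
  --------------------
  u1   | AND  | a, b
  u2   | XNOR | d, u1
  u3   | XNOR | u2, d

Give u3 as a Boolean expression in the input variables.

(d XNOR (a AND b)) XNOR d

u1 = a AND b
u2 = d XNOR u1 = d XNOR (a AND b)
u3 = u2 XNOR d = (d XNOR (a AND b)) XNOR d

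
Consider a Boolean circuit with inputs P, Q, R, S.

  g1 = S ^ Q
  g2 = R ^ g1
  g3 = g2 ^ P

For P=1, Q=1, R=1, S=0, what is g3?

g1 = 0 ^ 1 = 1
g2 = 1 ^ 1 = 0
g3 = 0 ^ 1 = 1

1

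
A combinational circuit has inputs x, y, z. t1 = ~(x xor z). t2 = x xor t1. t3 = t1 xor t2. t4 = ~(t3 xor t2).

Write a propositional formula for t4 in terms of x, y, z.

~(((~(x xor z)) xor (x xor (~(x xor z)))) xor (x xor (~(x xor z))))

t1 = ~(x xor z)
t2 = x xor t1 = x xor (~(x xor z))
t3 = t1 xor t2 = (~(x xor z)) xor (x xor (~(x xor z)))
t4 = ~(t3 xor t2) = ~(((~(x xor z)) xor (x xor (~(x xor z)))) xor (x xor (~(x xor z))))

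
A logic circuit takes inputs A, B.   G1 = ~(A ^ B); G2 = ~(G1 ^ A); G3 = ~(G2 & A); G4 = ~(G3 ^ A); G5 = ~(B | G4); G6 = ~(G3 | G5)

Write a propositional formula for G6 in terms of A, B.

G1 = ~(A ^ B)
G2 = ~(G1 ^ A) = ~((~(A ^ B)) ^ A)
G3 = ~(G2 & A) = ~((~((~(A ^ B)) ^ A)) & A)
G4 = ~(G3 ^ A) = ~((~((~((~(A ^ B)) ^ A)) & A)) ^ A)
G5 = ~(B | G4) = ~(B | (~((~((~((~(A ^ B)) ^ A)) & A)) ^ A)))
G6 = ~(G3 | G5) = ~((~((~((~(A ^ B)) ^ A)) & A)) | (~(B | (~((~((~((~(A ^ B)) ^ A)) & A)) ^ A)))))

~((~((~((~(A ^ B)) ^ A)) & A)) | (~(B | (~((~((~((~(A ^ B)) ^ A)) & A)) ^ A)))))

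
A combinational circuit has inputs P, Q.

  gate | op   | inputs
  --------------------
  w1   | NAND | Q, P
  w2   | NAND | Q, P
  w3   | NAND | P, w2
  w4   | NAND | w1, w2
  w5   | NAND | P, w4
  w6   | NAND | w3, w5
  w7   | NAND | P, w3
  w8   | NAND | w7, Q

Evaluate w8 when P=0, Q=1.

0

w2 = 1 NAND 0 = 1
w3 = 0 NAND 1 = 1
w7 = 0 NAND 1 = 1
w8 = 1 NAND 1 = 0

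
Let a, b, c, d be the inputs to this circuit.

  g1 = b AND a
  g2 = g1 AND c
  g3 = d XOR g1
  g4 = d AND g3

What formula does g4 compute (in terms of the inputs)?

g1 = b AND a
g3 = d XOR g1 = d XOR (b AND a)
g4 = d AND g3 = d AND (d XOR (b AND a))

d AND (d XOR (b AND a))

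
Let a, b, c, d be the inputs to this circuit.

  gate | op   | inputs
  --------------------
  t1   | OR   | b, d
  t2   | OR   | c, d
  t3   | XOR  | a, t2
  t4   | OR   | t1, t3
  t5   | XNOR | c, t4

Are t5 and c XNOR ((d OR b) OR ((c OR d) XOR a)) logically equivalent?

Yes

t1 = b OR d
t2 = c OR d
t3 = a XOR t2 = a XOR (c OR d)
t4 = t1 OR t3 = (b OR d) OR (a XOR (c OR d))
t5 = c XNOR t4 = c XNOR ((b OR d) OR (a XOR (c OR d)))
At a=0, b=0, c=0, d=1: circuit gives 0, formula gives 0.
At a=0, b=0, c=0, d=0: circuit gives 1, formula gives 1.
Agrees on all 16 inputs.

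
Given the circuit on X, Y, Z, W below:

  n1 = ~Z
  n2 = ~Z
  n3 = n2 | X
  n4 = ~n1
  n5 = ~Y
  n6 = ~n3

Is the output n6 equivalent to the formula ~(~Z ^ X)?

n2 = ~Z
n3 = n2 | X = ~Z | X
n6 = ~n3 = ~(~Z | X)
At X=1, Y=0, Z=0, W=0: circuit gives 0, formula gives 1.

No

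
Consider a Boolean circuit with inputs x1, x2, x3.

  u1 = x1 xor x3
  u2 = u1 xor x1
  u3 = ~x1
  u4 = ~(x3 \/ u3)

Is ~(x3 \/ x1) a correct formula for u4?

u3 = ~x1
u4 = ~(x3 \/ u3) = ~(x3 \/ ~x1)
At x1=0, x2=0, x3=0: circuit gives 0, formula gives 1.

No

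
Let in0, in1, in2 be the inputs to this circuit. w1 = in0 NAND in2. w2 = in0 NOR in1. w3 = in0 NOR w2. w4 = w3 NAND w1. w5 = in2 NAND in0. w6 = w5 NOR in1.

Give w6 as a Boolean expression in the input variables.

w5 = in2 NAND in0
w6 = w5 NOR in1 = (in2 NAND in0) NOR in1

(in2 NAND in0) NOR in1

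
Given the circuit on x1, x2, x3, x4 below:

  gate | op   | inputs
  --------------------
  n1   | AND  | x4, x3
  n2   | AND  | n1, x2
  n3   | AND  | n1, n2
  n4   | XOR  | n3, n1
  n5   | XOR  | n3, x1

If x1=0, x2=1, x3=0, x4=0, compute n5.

n1 = 0 AND 0 = 0
n2 = 0 AND 1 = 0
n3 = 0 AND 0 = 0
n5 = 0 XOR 0 = 0

0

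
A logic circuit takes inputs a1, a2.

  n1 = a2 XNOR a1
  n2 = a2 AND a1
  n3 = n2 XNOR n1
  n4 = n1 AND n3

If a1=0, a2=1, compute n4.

n1 = 1 XNOR 0 = 0
n2 = 1 AND 0 = 0
n3 = 0 XNOR 0 = 1
n4 = 0 AND 1 = 0

0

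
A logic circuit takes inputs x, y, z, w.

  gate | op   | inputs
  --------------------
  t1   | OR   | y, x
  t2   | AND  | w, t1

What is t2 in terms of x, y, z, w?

t1 = y OR x
t2 = w AND t1 = w AND (y OR x)

w AND (y OR x)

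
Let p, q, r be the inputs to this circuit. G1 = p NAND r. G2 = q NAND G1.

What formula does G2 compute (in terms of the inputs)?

q NAND (p NAND r)

G1 = p NAND r
G2 = q NAND G1 = q NAND (p NAND r)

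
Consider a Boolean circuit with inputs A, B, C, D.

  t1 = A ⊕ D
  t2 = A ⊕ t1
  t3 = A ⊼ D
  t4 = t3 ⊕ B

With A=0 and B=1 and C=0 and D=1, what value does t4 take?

0

t3 = 0 ⊼ 1 = 1
t4 = 1 ⊕ 1 = 0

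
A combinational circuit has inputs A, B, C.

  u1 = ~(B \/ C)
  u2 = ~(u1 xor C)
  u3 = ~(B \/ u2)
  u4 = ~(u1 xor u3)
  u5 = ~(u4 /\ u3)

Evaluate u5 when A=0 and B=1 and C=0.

u1 = ~(1 \/ 0) = 0
u2 = ~(0 xor 0) = 1
u3 = ~(1 \/ 1) = 0
u4 = ~(0 xor 0) = 1
u5 = ~(1 /\ 0) = 1

1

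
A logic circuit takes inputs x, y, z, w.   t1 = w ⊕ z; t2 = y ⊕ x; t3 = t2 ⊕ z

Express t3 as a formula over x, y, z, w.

(y ⊕ x) ⊕ z

t2 = y ⊕ x
t3 = t2 ⊕ z = (y ⊕ x) ⊕ z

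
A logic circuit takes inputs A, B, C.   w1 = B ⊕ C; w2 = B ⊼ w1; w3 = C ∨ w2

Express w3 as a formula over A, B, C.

C ∨ (B ⊼ (B ⊕ C))

w1 = B ⊕ C
w2 = B ⊼ w1 = B ⊼ (B ⊕ C)
w3 = C ∨ w2 = C ∨ (B ⊼ (B ⊕ C))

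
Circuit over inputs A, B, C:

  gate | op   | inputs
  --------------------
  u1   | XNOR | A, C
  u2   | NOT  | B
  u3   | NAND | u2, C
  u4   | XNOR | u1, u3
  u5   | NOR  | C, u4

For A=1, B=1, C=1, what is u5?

u1 = 1 XNOR 1 = 1
u2 = NOT 1 = 0
u3 = 0 NAND 1 = 1
u4 = 1 XNOR 1 = 1
u5 = 1 NOR 1 = 0

0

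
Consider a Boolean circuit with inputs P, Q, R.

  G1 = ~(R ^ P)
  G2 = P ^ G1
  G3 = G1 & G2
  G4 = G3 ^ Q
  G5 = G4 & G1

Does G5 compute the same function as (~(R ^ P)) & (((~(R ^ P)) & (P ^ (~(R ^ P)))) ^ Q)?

Yes

G1 = ~(R ^ P)
G2 = P ^ G1 = P ^ (~(R ^ P))
G3 = G1 & G2 = (~(R ^ P)) & (P ^ (~(R ^ P)))
G4 = G3 ^ Q = ((~(R ^ P)) & (P ^ (~(R ^ P)))) ^ Q
G5 = G4 & G1 = (((~(R ^ P)) & (P ^ (~(R ^ P)))) ^ Q) & (~(R ^ P))
At P=0, Q=0, R=1: circuit gives 0, formula gives 0.
At P=0, Q=0, R=0: circuit gives 1, formula gives 1.
Agrees on all 8 inputs.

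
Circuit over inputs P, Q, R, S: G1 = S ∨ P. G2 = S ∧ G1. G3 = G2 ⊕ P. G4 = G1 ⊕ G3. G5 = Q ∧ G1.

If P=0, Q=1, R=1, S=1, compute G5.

G1 = 1 ∨ 0 = 1
G5 = 1 ∧ 1 = 1

1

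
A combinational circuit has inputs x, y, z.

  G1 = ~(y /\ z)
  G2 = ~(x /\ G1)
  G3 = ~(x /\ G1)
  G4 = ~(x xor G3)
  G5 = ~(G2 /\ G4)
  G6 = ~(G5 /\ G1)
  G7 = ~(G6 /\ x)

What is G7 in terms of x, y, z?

G1 = ~(y /\ z)
G2 = ~(x /\ G1) = ~(x /\ (~(y /\ z)))
G3 = ~(x /\ G1) = ~(x /\ (~(y /\ z)))
G4 = ~(x xor G3) = ~(x xor (~(x /\ (~(y /\ z)))))
G5 = ~(G2 /\ G4) = ~((~(x /\ (~(y /\ z)))) /\ (~(x xor (~(x /\ (~(y /\ z)))))))
G6 = ~(G5 /\ G1) = ~((~((~(x /\ (~(y /\ z)))) /\ (~(x xor (~(x /\ (~(y /\ z)))))))) /\ (~(y /\ z)))
G7 = ~(G6 /\ x) = ~((~((~((~(x /\ (~(y /\ z)))) /\ (~(x xor (~(x /\ (~(y /\ z)))))))) /\ (~(y /\ z)))) /\ x)

~((~((~((~(x /\ (~(y /\ z)))) /\ (~(x xor (~(x /\ (~(y /\ z)))))))) /\ (~(y /\ z)))) /\ x)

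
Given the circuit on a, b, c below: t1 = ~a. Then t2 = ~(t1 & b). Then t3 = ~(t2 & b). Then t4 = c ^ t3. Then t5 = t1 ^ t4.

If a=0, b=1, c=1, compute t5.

1

t1 = ~0 = 1
t2 = ~(1 & 1) = 0
t3 = ~(0 & 1) = 1
t4 = 1 ^ 1 = 0
t5 = 1 ^ 0 = 1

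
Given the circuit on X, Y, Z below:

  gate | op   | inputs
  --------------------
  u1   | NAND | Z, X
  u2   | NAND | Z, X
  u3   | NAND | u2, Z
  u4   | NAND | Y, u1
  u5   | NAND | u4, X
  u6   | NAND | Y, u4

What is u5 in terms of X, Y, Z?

(Y NAND (Z NAND X)) NAND X

u1 = Z NAND X
u4 = Y NAND u1 = Y NAND (Z NAND X)
u5 = u4 NAND X = (Y NAND (Z NAND X)) NAND X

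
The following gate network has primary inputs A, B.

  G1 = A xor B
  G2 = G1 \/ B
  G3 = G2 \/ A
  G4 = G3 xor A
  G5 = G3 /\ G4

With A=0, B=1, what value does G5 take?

1

G1 = 0 xor 1 = 1
G2 = 1 \/ 1 = 1
G3 = 1 \/ 0 = 1
G4 = 1 xor 0 = 1
G5 = 1 /\ 1 = 1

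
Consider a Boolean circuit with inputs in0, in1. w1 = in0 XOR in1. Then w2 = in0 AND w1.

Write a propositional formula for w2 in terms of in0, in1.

w1 = in0 XOR in1
w2 = in0 AND w1 = in0 AND (in0 XOR in1)

in0 AND (in0 XOR in1)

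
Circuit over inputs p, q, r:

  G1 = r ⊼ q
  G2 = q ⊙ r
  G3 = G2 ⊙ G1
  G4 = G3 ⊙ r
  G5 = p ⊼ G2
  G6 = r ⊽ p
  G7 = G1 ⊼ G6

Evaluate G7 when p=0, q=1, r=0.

G1 = 0 ⊼ 1 = 1
G6 = 0 ⊽ 0 = 1
G7 = 1 ⊼ 1 = 0

0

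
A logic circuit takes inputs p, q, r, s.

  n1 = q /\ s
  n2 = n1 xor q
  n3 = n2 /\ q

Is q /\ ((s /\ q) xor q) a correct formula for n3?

n1 = q /\ s
n2 = n1 xor q = (q /\ s) xor q
n3 = n2 /\ q = ((q /\ s) xor q) /\ q
At p=0, q=0, r=0, s=0: circuit gives 0, formula gives 0.
At p=0, q=1, r=0, s=0: circuit gives 1, formula gives 1.
Agrees on all 16 inputs.

Yes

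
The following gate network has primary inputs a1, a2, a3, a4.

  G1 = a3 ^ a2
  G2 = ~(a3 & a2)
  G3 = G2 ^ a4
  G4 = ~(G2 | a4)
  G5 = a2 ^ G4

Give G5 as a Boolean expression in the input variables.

G2 = ~(a3 & a2)
G4 = ~(G2 | a4) = ~((~(a3 & a2)) | a4)
G5 = a2 ^ G4 = a2 ^ (~((~(a3 & a2)) | a4))

a2 ^ (~((~(a3 & a2)) | a4))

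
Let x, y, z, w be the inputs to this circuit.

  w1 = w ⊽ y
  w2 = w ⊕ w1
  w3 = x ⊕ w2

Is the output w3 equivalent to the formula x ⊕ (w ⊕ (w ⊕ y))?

w1 = w ⊽ y
w2 = w ⊕ w1 = w ⊕ (w ⊽ y)
w3 = x ⊕ w2 = x ⊕ (w ⊕ (w ⊽ y))
At x=0, y=0, z=0, w=0: circuit gives 1, formula gives 0.

No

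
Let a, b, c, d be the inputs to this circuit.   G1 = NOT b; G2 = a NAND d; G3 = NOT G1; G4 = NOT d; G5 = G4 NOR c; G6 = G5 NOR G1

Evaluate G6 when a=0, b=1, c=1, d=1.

G1 = NOT 1 = 0
G4 = NOT 1 = 0
G5 = 0 NOR 1 = 0
G6 = 0 NOR 0 = 1

1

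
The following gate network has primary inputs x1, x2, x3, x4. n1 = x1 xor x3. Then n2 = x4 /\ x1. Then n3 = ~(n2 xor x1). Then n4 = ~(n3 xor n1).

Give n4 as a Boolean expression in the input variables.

~((~((x4 /\ x1) xor x1)) xor (x1 xor x3))

n1 = x1 xor x3
n2 = x4 /\ x1
n3 = ~(n2 xor x1) = ~((x4 /\ x1) xor x1)
n4 = ~(n3 xor n1) = ~((~((x4 /\ x1) xor x1)) xor (x1 xor x3))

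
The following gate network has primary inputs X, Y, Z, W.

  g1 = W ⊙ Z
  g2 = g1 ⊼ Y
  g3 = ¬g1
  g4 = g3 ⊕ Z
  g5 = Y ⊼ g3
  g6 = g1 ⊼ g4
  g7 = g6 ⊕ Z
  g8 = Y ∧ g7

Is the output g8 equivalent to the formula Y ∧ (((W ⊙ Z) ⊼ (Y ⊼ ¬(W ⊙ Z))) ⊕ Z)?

g1 = W ⊙ Z
g3 = ¬g1 = ¬(W ⊙ Z)
g4 = g3 ⊕ Z = ¬(W ⊙ Z) ⊕ Z
g6 = g1 ⊼ g4 = (W ⊙ Z) ⊼ (¬(W ⊙ Z) ⊕ Z)
g7 = g6 ⊕ Z = ((W ⊙ Z) ⊼ (¬(W ⊙ Z) ⊕ Z)) ⊕ Z
g8 = Y ∧ g7 = Y ∧ (((W ⊙ Z) ⊼ (¬(W ⊙ Z) ⊕ Z)) ⊕ Z)
At X=0, Y=1, Z=0, W=0: circuit gives 1, formula gives 0.

No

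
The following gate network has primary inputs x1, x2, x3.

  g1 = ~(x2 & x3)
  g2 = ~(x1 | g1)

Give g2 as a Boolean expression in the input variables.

~(x1 | (~(x2 & x3)))

g1 = ~(x2 & x3)
g2 = ~(x1 | g1) = ~(x1 | (~(x2 & x3)))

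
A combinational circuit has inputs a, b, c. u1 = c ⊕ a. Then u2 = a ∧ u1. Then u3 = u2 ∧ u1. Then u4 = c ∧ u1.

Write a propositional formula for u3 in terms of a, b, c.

(a ∧ (c ⊕ a)) ∧ (c ⊕ a)

u1 = c ⊕ a
u2 = a ∧ u1 = a ∧ (c ⊕ a)
u3 = u2 ∧ u1 = (a ∧ (c ⊕ a)) ∧ (c ⊕ a)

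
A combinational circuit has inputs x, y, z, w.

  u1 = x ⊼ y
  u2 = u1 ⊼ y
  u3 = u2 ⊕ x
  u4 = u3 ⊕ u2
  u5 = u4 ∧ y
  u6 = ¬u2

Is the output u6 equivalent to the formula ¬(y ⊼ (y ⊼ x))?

Yes

u1 = x ⊼ y
u2 = u1 ⊼ y = (x ⊼ y) ⊼ y
u6 = ¬u2 = ¬((x ⊼ y) ⊼ y)
At x=0, y=0, z=0, w=0: circuit gives 0, formula gives 0.
At x=0, y=1, z=0, w=0: circuit gives 1, formula gives 1.
Agrees on all 16 inputs.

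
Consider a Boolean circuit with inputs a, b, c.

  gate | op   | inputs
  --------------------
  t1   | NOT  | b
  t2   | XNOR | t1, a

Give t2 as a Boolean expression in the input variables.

t1 = NOT b
t2 = t1 XNOR a = NOT b XNOR a

NOT b XNOR a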